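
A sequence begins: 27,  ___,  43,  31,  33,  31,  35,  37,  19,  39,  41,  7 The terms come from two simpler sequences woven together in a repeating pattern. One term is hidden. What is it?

29

Positions follow the repeating pattern AAB; grouping by letter gives 2 tracks.
Stream A is 27, ?, 31, 33, 35, 37, 39, 41, which is adding 2 each time.
Stream B is 43, 31, 19, 7, which is arithmetic with common difference −12.
So the missing entry in stream A is 29.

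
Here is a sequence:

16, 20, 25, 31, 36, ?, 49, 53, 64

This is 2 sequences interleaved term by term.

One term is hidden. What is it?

42

Taking every 2nd term gives 2 separate tracks.
Track A: 16, 25, 36, 49, 64 (perfect squares starting at 4²).
Track B: 20, 31, ?, 53 (arithmetic with common difference +11).
Track B's pattern makes the blank 42.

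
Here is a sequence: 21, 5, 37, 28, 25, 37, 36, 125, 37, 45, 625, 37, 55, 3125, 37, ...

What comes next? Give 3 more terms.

66, 15625, 37

The terms cycle through 3 interleaved subsequences.
Track A is 21, 28, 36, 45, 55, which is triangular numbers n(n+1)/2 for n = 6, 7, ….
Track B is 5, 25, 125, 625, 3125, which is powers of 5.
Track C is 37, 37, 37, 37, 37, which is the constant sequence 37.
Position 16 falls in track A as its term 6, giving 66.
Position 17 → track B, term 6 = 15625.
Position 18 falls in track C as its term 6, giving 37.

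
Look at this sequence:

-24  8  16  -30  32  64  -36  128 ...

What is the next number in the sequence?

256

Reading positions in blocks of 3 reveals the pattern ABB — 2 tracks woven together.
Stream A = -24, -30, -36: arithmetic with common difference −6.
Stream B = 8, 16, 32, 64, 128: successive powers of 2.
Term 9 comes from stream B (its 6th entry): 256.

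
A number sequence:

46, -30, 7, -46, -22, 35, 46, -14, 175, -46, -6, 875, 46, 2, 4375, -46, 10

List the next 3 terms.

The terms cycle through 3 interleaved subsequences.
Track A = 46, -46, 46, -46, 46, -46: oscillating between 46 and -46.
Track B = -30, -22, -14, -6, 2, 10: adding 8 each time.
Track C = 7, 35, 175, 875, 4375: a geometric progression (common ratio 5).
Position 18 falls in track C as its term 6, giving 21875.
Position 19 → track A, term 7 = 46.
Term 20 comes from track B (its 7th entry): 18.

21875, 46, 18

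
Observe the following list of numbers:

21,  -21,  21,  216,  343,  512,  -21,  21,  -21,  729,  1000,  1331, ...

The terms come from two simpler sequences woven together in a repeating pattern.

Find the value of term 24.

Positions follow the repeating pattern AAABBB; grouping by letter gives 2 tracks.
Track A: 21, -21, 21, -21, 21, -21. Oscillating between 21 and -21.
Track B: 216, 343, 512, 729, 1000, 1331. Perfect cubes starting at 6³.
Position 24 falls in track B as its term 12, giving 4913.

4913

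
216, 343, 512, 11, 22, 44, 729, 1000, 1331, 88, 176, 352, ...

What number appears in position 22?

5632

Positions follow the repeating pattern AAABBB; grouping by letter gives 2 tracks.
Stream A = 216, 343, 512, 729, 1000, 1331: the cubes 6³, 7³, 8³, ….
Stream B = 11, 22, 44, 88, 176, 352: a geometric progression (common ratio 2).
The 22nd slot belongs to stream B; its 10th term is 5632.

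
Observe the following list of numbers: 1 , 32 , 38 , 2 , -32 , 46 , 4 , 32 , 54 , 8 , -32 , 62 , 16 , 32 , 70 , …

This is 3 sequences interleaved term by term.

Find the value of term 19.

The terms cycle through 3 interleaved subsequences.
Track A = 1, 2, 4, 8, 16: powers of 2.
Track B = 32, -32, 32, -32, 32: alternating ±32.
Track C = 38, 46, 54, 62, 70: adding 8 each time.
The 19th slot belongs to track A; its 7th term is 64.

64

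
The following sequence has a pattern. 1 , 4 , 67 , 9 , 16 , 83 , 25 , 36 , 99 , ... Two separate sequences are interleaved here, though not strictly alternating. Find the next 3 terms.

Positions follow the repeating pattern AAB; grouping by letter gives 2 tracks.
Subsequence A: 1, 4, 9, 16, 25, 36 — the squares 1², 2², 3², ….
Subsequence B: 67, 83, 99 — arithmetic, step +16.
Position 10 → subsequence A, term 7 = 49.
Position 11 → subsequence A, term 8 = 64.
The 12th slot belongs to subsequence B; its 4th term is 115.

49, 64, 115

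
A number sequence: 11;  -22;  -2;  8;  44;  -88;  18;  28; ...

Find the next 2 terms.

Positions follow the repeating pattern AABB; grouping by letter gives 2 tracks.
Subsequence A: 11, -22, 44, -88. Geometric, ×-2 each step.
Subsequence B: -2, 8, 18, 28. Adding 10 each time.
Term 9 comes from subsequence A (its 5th entry): 176.
The 10th slot belongs to subsequence A; its 6th term is -352.

176, -352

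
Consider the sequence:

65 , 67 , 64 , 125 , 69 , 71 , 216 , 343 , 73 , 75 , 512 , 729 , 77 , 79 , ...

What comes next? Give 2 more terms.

Positions follow the repeating pattern AABB; grouping by letter gives 2 tracks.
Subsequence A: 65, 67, 69, 71, 73, 75, 77, 79 — linear: a_n = 63 + 2·n.
Subsequence B: 64, 125, 216, 343, 512, 729 — consecutive cubes n³ from n = 4.
The 15th slot belongs to subsequence B; its 7th term is 1000.
Position 16 falls in subsequence B as its term 8, giving 1331.

1000, 1331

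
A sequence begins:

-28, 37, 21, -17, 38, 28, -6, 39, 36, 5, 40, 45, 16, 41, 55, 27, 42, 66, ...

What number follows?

38

Split by position mod 3: positions 1, 4, 7, … form one track, and each other residue class forms its own.
Track A: -28, -17, -6, 5, 16, 27 (adding 11 each time).
Track B: 37, 38, 39, 40, 41, 42 (linear: a_n = 36 + n).
Track C: 21, 28, 36, 45, 55, 66 (the triangular numbers T_6, T_7, …).
Term 19 comes from track A (its 7th entry): 38.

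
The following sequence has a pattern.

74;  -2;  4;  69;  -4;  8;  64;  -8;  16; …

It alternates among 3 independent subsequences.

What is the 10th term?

Read the sequence 3 terms at a time; column i is its own pattern.
Stream A = 74, 69, 64: linear: a_n = 79 − 5·n.
Stream B = -2, -4, -8: geometric with ratio 2.
Stream C = 4, 8, 16: powers of 2.
The 10th slot belongs to stream A; its 4th term is 59.

59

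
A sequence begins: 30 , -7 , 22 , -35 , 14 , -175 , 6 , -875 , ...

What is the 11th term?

The terms cycle through 2 interleaved subsequences.
Track A: 30, 22, 14, 6 — linear: a_n = 38 − 8·n.
Track B: -7, -35, -175, -875 — geometric with ratio 5.
Position 11 falls in track A as its term 6, giving -10.

-10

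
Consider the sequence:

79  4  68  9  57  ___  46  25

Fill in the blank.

16

Split by position mod 2 into 2 tracks.
Stream A is 79, 68, 57, 46, which is arithmetic, step −11.
Stream B is 4, 9, ?, 25, which is consecutive squares n² from n = 2.
The gap is stream B's term 3; the rule gives 16.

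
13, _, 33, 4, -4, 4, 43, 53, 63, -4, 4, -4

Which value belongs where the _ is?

23

The slot pattern repeats as AAABBB (period 6), so there are 2 interleaved tracks.
Track A is 13, ?, 33, 43, 53, 63, which is linear: a_n = 3 + 10·n.
Track B is 4, -4, 4, -4, 4, -4, which is oscillating between 4 and -4.
So the missing entry in track A is 23.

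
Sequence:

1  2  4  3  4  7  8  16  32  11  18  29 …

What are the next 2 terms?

64, 128

Positions follow the repeating pattern AAABBB; grouping by letter gives 2 tracks.
Stream A is 1, 2, 4, 8, 16, 32, which is powers 2^0, 2^1, 2^2, ….
Stream B is 3, 4, 7, 11, 18, 29, which is a Fibonacci-like recurrence a_n = a_{n-1} + a_{n-2}.
The 13th slot belongs to stream A; its 7th term is 64.
The 14th slot belongs to stream A; its 8th term is 128.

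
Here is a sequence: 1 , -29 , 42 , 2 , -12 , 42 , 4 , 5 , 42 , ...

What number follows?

The terms cycle through 3 interleaved subsequences.
Track A: 1, 2, 4. Successive powers of 2.
Track B: -29, -12, 5. Linear: a_n = -46 + 17·n.
Track C: 42, 42, 42. Always 42.
Position 10 → track A, term 4 = 8.

8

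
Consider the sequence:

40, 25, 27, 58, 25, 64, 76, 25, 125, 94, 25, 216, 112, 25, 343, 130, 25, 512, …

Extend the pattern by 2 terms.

148, 25

Taking every 3rd term gives 3 separate tracks.
Track A: 40, 58, 76, 94, 112, 130. Arithmetic, step +18.
Track B: 25, 25, 25, 25, 25, 25. Always 25.
Track C: 27, 64, 125, 216, 343, 512. The cubes 3³, 4³, 5³, ….
Position 19 → track A, term 7 = 148.
Term 20 comes from track B (its 7th entry): 25.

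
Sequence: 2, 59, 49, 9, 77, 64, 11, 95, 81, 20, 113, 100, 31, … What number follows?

131

Split by position mod 3 into 3 tracks.
Subsequence A is 2, 9, 11, 20, 31, which is each term equals the sum of the previous two.
Subsequence B is 59, 77, 95, 113, which is arithmetic with common difference +18.
Subsequence C is 49, 64, 81, 100, which is the squares 7², 8², 9², ….
The 14th slot belongs to subsequence B; its 5th term is 131.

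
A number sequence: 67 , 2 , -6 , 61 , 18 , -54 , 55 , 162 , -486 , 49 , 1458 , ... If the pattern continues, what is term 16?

The slot pattern repeats as ABB (period 3), so there are 2 interleaved tracks.
Subsequence A: 67, 61, 55, 49. Arithmetic with common difference −6.
Subsequence B: 2, -6, 18, -54, 162, -486, 1458. Geometric, ×-3 each step.
Position 16 falls in subsequence A as its term 6, giving 37.

37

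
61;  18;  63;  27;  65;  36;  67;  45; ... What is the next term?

69

Positions 1, 3, 5, … form one subsequence and positions 2, 4, 6, … form another.
Track A: 61, 63, 65, 67 — adding 2 each time.
Track B: 18, 27, 36, 45 — adding 9 each time.
The 9th slot belongs to track A; its 5th term is 69.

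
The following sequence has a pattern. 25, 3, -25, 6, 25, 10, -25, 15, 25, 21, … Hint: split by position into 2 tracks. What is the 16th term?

45

Positions 1, 3, 5, … form one subsequence and positions 2, 4, 6, … form another.
Subsequence A = 25, -25, 25, -25, 25: oscillating between 25 and -25.
Subsequence B = 3, 6, 10, 15, 21: triangular numbers n(n+1)/2 for n = 2, 3, ….
Position 16 falls in subsequence B as its term 8, giving 45.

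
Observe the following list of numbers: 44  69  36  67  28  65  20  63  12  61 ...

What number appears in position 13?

-4

Split by position mod 2 into 2 tracks.
Subsequence A: 44, 36, 28, 20, 12. Subtracting 8 each time.
Subsequence B: 69, 67, 65, 63, 61. Arithmetic, step −2.
Position 13 → subsequence A, term 7 = -4.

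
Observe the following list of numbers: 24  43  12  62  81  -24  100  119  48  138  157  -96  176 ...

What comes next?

The slot pattern repeats as AAB (period 3), so there are 2 interleaved tracks.
Track A: 24, 43, 62, 81, 100, 119, 138, 157, 176 — adding 19 each time.
Track B: 12, -24, 48, -96 — geometric, ×-2 each step.
Term 14 comes from track A (its 10th entry): 195.

195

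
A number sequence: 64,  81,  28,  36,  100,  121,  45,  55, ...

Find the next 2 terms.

Reading positions in blocks of 4 reveals the pattern AABB — 2 tracks woven together.
Subsequence A is 64, 81, 100, 121, which is the squares 8², 9², 10², ….
Subsequence B is 28, 36, 45, 55, which is triangular numbers n(n+1)/2 for n = 7, 8, ….
Position 9 falls in subsequence A as its term 5, giving 144.
The 10th slot belongs to subsequence A; its 6th term is 169.

144, 169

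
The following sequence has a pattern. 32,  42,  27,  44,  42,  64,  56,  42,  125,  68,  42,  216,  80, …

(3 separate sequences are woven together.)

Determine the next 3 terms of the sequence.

42, 343, 92

Taking every 3rd term gives 3 separate tracks.
Track A: 32, 44, 56, 68, 80 (arithmetic, step +12).
Track B: 42, 42, 42, 42 (always 42).
Track C: 27, 64, 125, 216 (perfect cubes starting at 3³).
Term 14 comes from track B (its 5th entry): 42.
The 15th slot belongs to track C; its 5th term is 343.
Position 16 falls in track A as its term 6, giving 92.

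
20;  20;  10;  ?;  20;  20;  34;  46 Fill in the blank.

Reading positions in blocks of 4 reveals the pattern AABB — 2 tracks woven together.
Subsequence A: 20, 20, 20, 20. Always 20.
Subsequence B: 10, ?, 34, 46. Arithmetic with common difference +12.
Filling subsequence B at index 2 by its rule yields 22.

22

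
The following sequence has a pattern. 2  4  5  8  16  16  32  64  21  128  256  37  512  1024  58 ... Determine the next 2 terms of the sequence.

2048, 4096

Reading positions in blocks of 3 reveals the pattern AAB — 2 tracks woven together.
Track A: 2, 4, 8, 16, 32, 64, 128, 256, 512, 1024. Successive powers of 2.
Track B: 5, 16, 21, 37, 58. Fibonacci-style (each term is the sum of the two before it).
Term 16 comes from track A (its 11th entry): 2048.
Position 17 → track A, term 12 = 4096.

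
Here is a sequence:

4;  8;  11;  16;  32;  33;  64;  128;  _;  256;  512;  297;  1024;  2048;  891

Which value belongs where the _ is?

The slot pattern repeats as AAB (period 3), so there are 2 interleaved tracks.
Track A: 4, 8, 16, 32, 64, 128, 256, 512, 1024, 2048 — powers of 2.
Track B: 11, 33, ?, 297, 891 — geometric, ×3 each step.
The gap is track B's term 3; the rule gives 99.

99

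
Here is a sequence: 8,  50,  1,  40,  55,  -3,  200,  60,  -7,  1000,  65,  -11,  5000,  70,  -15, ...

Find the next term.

25000

The terms cycle through 3 interleaved subsequences.
Track A: 8, 40, 200, 1000, 5000 (geometric with ratio 5).
Track B: 50, 55, 60, 65, 70 (arithmetic with common difference +5).
Track C: 1, -3, -7, -11, -15 (arithmetic, step −4).
Position 16 falls in track A as its term 6, giving 25000.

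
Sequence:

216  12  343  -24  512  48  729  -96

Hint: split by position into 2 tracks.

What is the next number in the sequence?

Split by position mod 2 into 2 tracks.
Stream A: 216, 343, 512, 729 — consecutive cubes n³ from n = 6.
Stream B: 12, -24, 48, -96 — a geometric progression (common ratio -2).
Position 9 → stream A, term 5 = 1000.

1000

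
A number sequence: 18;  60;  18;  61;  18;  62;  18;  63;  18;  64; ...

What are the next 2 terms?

18, 65

Split by position mod 2 into 2 tracks.
Track A: 18, 18, 18, 18, 18. The constant sequence 18.
Track B: 60, 61, 62, 63, 64. Arithmetic with common difference +1.
Term 11 comes from track A (its 6th entry): 18.
Position 12 falls in track B as its term 6, giving 65.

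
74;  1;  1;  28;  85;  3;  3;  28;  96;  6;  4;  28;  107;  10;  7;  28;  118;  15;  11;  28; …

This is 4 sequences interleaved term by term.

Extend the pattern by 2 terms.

129, 21

Read the sequence 4 terms at a time; column i is its own pattern.
Track A: 74, 85, 96, 107, 118 (adding 11 each time).
Track B: 1, 3, 6, 10, 15 (triangular numbers n(n+1)/2 for n = 1, 2, …).
Track C: 1, 3, 4, 7, 11 (a Fibonacci-like recurrence a_n = a_{n-1} + a_{n-2}).
Track D: 28, 28, 28, 28, 28 (constant 28).
Position 21 falls in track A as its term 6, giving 129.
Position 22 falls in track B as its term 6, giving 21.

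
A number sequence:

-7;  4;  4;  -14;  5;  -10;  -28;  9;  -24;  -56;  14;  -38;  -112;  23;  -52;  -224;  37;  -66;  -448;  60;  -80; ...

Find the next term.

-896

The terms cycle through 3 interleaved subsequences.
Stream A: -7, -14, -28, -56, -112, -224, -448 — geometric, ×2 each step.
Stream B: 4, 5, 9, 14, 23, 37, 60 — a Fibonacci-like recurrence a_n = a_{n-1} + a_{n-2}.
Stream C: 4, -10, -24, -38, -52, -66, -80 — subtracting 14 each time.
Term 22 comes from stream A (its 8th entry): -896.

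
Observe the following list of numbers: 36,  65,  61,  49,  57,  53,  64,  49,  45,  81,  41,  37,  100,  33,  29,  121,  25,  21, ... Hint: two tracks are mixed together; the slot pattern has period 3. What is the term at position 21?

13

The slot pattern repeats as ABB (period 3), so there are 2 interleaved tracks.
Subsequence A: 36, 49, 64, 81, 100, 121 (the squares 6², 7², 8², …).
Subsequence B: 65, 61, 57, 53, 49, 45, 41, 37, 33, 29, 25, 21 (subtracting 4 each time).
The 21st slot belongs to subsequence B; its 14th term is 13.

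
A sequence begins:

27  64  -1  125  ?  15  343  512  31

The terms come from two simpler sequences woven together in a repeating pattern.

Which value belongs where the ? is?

216

The slot pattern repeats as AAB (period 3), so there are 2 interleaved tracks.
Track A: 27, 64, 125, ?, 343, 512 — perfect cubes starting at 3³.
Track B: -1, 15, 31 — linear: a_n = -17 + 16·n.
Filling track A at index 4 by its rule yields 216.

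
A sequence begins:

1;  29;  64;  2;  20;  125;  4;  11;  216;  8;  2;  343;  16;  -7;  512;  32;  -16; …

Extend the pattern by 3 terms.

729, 64, -25

Split by position mod 3: positions 1, 4, 7, … form one track, and each other residue class forms its own.
Subsequence A: 1, 2, 4, 8, 16, 32. Successive powers of 2.
Subsequence B: 29, 20, 11, 2, -7, -16. Linear: a_n = 38 − 9·n.
Subsequence C: 64, 125, 216, 343, 512. Consecutive cubes n³ from n = 4.
The 18th slot belongs to subsequence C; its 6th term is 729.
The 19th slot belongs to subsequence A; its 7th term is 64.
Position 20 falls in subsequence B as its term 7, giving -25.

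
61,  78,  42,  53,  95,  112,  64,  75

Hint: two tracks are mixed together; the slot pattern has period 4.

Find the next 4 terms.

129, 146, 86, 97

Reading positions in blocks of 4 reveals the pattern AABB — 2 tracks woven together.
Subsequence A: 61, 78, 95, 112. Adding 17 each time.
Subsequence B: 42, 53, 64, 75. Arithmetic with common difference +11.
Position 9 → subsequence A, term 5 = 129.
Position 10 falls in subsequence A as its term 6, giving 146.
The 11th slot belongs to subsequence B; its 5th term is 86.
Position 12 falls in subsequence B as its term 6, giving 97.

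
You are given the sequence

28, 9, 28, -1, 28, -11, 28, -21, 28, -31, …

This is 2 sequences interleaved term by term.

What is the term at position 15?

Taking every 2nd term gives 2 separate tracks.
Stream A is 28, 28, 28, 28, 28, which is always 28.
Stream B is 9, -1, -11, -21, -31, which is subtracting 10 each time.
Position 15 falls in stream A as its term 8, giving 28.

28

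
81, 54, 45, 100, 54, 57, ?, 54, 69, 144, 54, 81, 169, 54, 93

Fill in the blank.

Taking every 3rd term gives 3 separate tracks.
Track A: 81, 100, ?, 144, 169 — perfect squares starting at 9².
Track B: 54, 54, 54, 54, 54 — always 54.
Track C: 45, 57, 69, 81, 93 — arithmetic, step +12.
So the missing entry in track A is 121.

121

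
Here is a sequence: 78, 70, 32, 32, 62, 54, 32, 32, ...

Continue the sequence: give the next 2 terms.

Positions follow the repeating pattern AABB; grouping by letter gives 2 tracks.
Track A: 78, 70, 62, 54. Arithmetic with common difference −8.
Track B: 32, 32, 32, 32. The constant sequence 32.
Term 9 comes from track A (its 5th entry): 46.
Position 10 falls in track A as its term 6, giving 38.

46, 38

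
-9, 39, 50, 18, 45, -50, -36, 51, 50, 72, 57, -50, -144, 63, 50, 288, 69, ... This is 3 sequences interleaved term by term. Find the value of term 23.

81

The terms cycle through 3 interleaved subsequences.
Track A = -9, 18, -36, 72, -144, 288: multiplying by -2 each time.
Track B = 39, 45, 51, 57, 63, 69: adding 6 each time.
Track C = 50, -50, 50, -50, 50: alternating ±50.
The 23rd slot belongs to track B; its 8th term is 81.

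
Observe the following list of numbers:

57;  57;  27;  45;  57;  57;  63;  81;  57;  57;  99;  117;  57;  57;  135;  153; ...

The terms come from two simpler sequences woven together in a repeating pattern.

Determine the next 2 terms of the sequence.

Positions follow the repeating pattern AABB; grouping by letter gives 2 tracks.
Track A: 57, 57, 57, 57, 57, 57, 57, 57 — constant 57.
Track B: 27, 45, 63, 81, 99, 117, 135, 153 — arithmetic, step +18.
Position 17 → track A, term 9 = 57.
Term 18 comes from track A (its 10th entry): 57.

57, 57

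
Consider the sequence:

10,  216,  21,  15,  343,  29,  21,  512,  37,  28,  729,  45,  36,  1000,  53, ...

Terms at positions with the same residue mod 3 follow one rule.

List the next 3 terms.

Split by position mod 3: positions 1, 4, 7, … form one track, and each other residue class forms its own.
Stream A: 10, 15, 21, 28, 36 — triangular numbers n(n+1)/2 for n = 4, 5, ….
Stream B: 216, 343, 512, 729, 1000 — consecutive cubes n³ from n = 6.
Stream C: 21, 29, 37, 45, 53 — adding 8 each time.
Position 16 → stream A, term 6 = 45.
Term 17 comes from stream B (its 6th entry): 1331.
Position 18 → stream C, term 6 = 61.

45, 1331, 61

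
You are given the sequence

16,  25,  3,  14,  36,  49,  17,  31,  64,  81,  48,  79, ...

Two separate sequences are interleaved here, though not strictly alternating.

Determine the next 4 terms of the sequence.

The slot pattern repeats as AABB (period 4), so there are 2 interleaved tracks.
Track A: 16, 25, 36, 49, 64, 81. Perfect squares starting at 4².
Track B: 3, 14, 17, 31, 48, 79. A Fibonacci-like recurrence a_n = a_{n-1} + a_{n-2}.
The 13th slot belongs to track A; its 7th term is 100.
Position 14 → track A, term 8 = 121.
Term 15 comes from track B (its 7th entry): 127.
Position 16 falls in track B as its term 8, giving 206.

100, 121, 127, 206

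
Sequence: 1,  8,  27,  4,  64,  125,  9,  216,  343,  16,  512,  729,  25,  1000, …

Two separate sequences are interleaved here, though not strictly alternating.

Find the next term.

Reading positions in blocks of 3 reveals the pattern ABB — 2 tracks woven together.
Track A is 1, 4, 9, 16, 25, which is perfect squares starting at 1².
Track B is 8, 27, 64, 125, 216, 343, 512, 729, 1000, which is consecutive cubes n³ from n = 2.
The 15th slot belongs to track B; its 10th term is 1331.

1331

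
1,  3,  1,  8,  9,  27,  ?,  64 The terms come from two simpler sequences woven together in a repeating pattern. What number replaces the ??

27

Reading positions in blocks of 4 reveals the pattern AABB — 2 tracks woven together.
Track A is 1, 3, 9, 27, which is powers 3^0, 3^1, 3^2, ….
Track B is 1, 8, ?, 64, which is perfect cubes starting at 1³.
So the missing entry in track B is 27.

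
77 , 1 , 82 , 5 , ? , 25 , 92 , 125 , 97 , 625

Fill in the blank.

Split by position mod 2 into 2 tracks.
Track A: 77, 82, ?, 92, 97 (linear: a_n = 72 + 5·n).
Track B: 1, 5, 25, 125, 625 (powers 5^0, 5^1, 5^2, …).
Track A's pattern makes the blank 87.

87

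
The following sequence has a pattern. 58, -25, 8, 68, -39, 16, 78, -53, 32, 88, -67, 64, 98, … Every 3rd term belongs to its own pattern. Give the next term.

-81

Read the sequence 3 terms at a time; column i is its own pattern.
Track A is 58, 68, 78, 88, 98, which is linear: a_n = 48 + 10·n.
Track B is -25, -39, -53, -67, which is subtracting 14 each time.
Track C is 8, 16, 32, 64, which is powers of 2.
Term 14 comes from track B (its 5th entry): -81.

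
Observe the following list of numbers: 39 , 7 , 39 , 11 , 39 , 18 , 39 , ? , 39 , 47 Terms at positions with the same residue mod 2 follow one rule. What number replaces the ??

29

Taking every 2nd term gives 2 separate tracks.
Track A = 39, 39, 39, 39, 39: constant 39.
Track B = 7, 11, 18, ?, 47: a Fibonacci-like recurrence a_n = a_{n-1} + a_{n-2}.
So the missing entry in track B is 29.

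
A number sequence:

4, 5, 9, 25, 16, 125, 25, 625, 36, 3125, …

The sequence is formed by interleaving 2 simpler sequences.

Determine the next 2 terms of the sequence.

Split by position mod 2 into 2 tracks.
Subsequence A: 4, 9, 16, 25, 36 — perfect squares starting at 2².
Subsequence B: 5, 25, 125, 625, 3125 — powers 5^1, 5^2, 5^3, ….
Position 11 falls in subsequence A as its term 6, giving 49.
Term 12 comes from subsequence B (its 6th entry): 15625.

49, 15625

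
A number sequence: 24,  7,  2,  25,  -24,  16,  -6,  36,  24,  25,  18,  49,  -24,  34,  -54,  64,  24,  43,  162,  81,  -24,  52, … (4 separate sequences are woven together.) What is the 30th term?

70

The terms cycle through 4 interleaved subsequences.
Stream A = 24, -24, 24, -24, 24, -24: the oscillation 24·(−1)^(n+1).
Stream B = 7, 16, 25, 34, 43, 52: linear: a_n = -2 + 9·n.
Stream C = 2, -6, 18, -54, 162: a geometric progression (common ratio -3).
Stream D = 25, 36, 49, 64, 81: consecutive squares n² from n = 5.
Term 30 comes from stream B (its 8th entry): 70.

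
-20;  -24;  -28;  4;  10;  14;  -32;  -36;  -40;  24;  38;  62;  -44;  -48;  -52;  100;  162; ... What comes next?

262

The slot pattern repeats as AAABBB (period 6), so there are 2 interleaved tracks.
Track A: -20, -24, -28, -32, -36, -40, -44, -48, -52 — linear: a_n = -16 − 4·n.
Track B: 4, 10, 14, 24, 38, 62, 100, 162 — each term equals the sum of the previous two.
The 18th slot belongs to track B; its 9th term is 262.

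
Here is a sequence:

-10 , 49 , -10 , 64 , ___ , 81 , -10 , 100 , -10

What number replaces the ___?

Split by position mod 2 into 2 tracks.
Subsequence A: -10, -10, ?, -10, -10 — constant -10.
Subsequence B: 49, 64, 81, 100 — perfect squares starting at 7².
Subsequence A's pattern makes the blank -10.

-10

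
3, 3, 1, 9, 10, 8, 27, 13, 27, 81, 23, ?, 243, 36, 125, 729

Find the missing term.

Taking every 3rd term gives 3 separate tracks.
Track A: 3, 9, 27, 81, 243, 729 — successive powers of 3.
Track B: 3, 10, 13, 23, 36 — each term equals the sum of the previous two.
Track C: 1, 8, 27, ?, 125 — perfect cubes starting at 1³.
The gap is track C's term 4; the rule gives 64.

64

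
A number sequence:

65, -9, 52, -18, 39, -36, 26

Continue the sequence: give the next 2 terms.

-72, 13

Split by position mod 2 into 2 tracks.
Stream A: 65, 52, 39, 26 (linear: a_n = 78 − 13·n).
Stream B: -9, -18, -36 (multiplying by 2 each time).
Position 8 → stream B, term 4 = -72.
Term 9 comes from stream A (its 5th entry): 13.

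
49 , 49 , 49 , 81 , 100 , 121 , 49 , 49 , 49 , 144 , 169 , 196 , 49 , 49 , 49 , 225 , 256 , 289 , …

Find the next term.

Reading positions in blocks of 6 reveals the pattern AAABBB — 2 tracks woven together.
Stream A: 49, 49, 49, 49, 49, 49, 49, 49, 49. Constant 49.
Stream B: 81, 100, 121, 144, 169, 196, 225, 256, 289. The squares 9², 10², 11², ….
The 19th slot belongs to stream A; its 10th term is 49.

49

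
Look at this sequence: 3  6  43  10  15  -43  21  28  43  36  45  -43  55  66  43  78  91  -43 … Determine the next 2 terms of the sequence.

105, 120

The slot pattern repeats as AAB (period 3), so there are 2 interleaved tracks.
Track A: 3, 6, 10, 15, 21, 28, 36, 45, 55, 66, 78, 91 — the triangular numbers T_2, T_3, ….
Track B: 43, -43, 43, -43, 43, -43 — the oscillation 43·(−1)^(n+1).
The 19th slot belongs to track A; its 13th term is 105.
Term 20 comes from track A (its 14th entry): 120.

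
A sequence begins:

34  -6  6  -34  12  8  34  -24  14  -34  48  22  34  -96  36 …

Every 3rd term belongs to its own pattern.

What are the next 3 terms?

Split by position mod 3 into 3 tracks.
Subsequence A is 34, -34, 34, -34, 34, which is oscillating between 34 and -34.
Subsequence B is -6, 12, -24, 48, -96, which is a geometric progression (common ratio -2).
Subsequence C is 6, 8, 14, 22, 36, which is Fibonacci-style (each term is the sum of the two before it).
The 16th slot belongs to subsequence A; its 6th term is -34.
The 17th slot belongs to subsequence B; its 6th term is 192.
Position 18 → subsequence C, term 6 = 58.

-34, 192, 58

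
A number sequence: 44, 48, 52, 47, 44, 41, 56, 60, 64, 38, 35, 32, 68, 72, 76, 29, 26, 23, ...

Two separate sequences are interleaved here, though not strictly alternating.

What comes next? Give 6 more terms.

Reading positions in blocks of 6 reveals the pattern AAABBB — 2 tracks woven together.
Track A is 44, 48, 52, 56, 60, 64, 68, 72, 76, which is linear: a_n = 40 + 4·n.
Track B is 47, 44, 41, 38, 35, 32, 29, 26, 23, which is arithmetic, step −3.
The 19th slot belongs to track A; its 10th term is 80.
Position 20 → track A, term 11 = 84.
Term 21 comes from track A (its 12th entry): 88.
The 22nd slot belongs to track B; its 10th term is 20.
The 23rd slot belongs to track B; its 11th term is 17.
Position 24 → track B, term 12 = 14.

80, 84, 88, 20, 17, 14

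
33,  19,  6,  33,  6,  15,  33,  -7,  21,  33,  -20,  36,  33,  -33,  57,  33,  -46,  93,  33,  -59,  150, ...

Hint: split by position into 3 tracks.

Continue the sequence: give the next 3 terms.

The terms cycle through 3 interleaved subsequences.
Track A: 33, 33, 33, 33, 33, 33, 33 (constant 33).
Track B: 19, 6, -7, -20, -33, -46, -59 (arithmetic, step −13).
Track C: 6, 15, 21, 36, 57, 93, 150 (a Fibonacci-like recurrence a_n = a_{n-1} + a_{n-2}).
Position 22 → track A, term 8 = 33.
Term 23 comes from track B (its 8th entry): -72.
Position 24 → track C, term 8 = 243.

33, -72, 243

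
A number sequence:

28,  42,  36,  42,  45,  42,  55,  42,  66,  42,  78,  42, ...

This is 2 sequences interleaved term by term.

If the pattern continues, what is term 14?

42

Odd-indexed and even-indexed terms follow separate rules.
Stream A: 28, 36, 45, 55, 66, 78. The triangular numbers T_7, T_8, ….
Stream B: 42, 42, 42, 42, 42, 42. Constant 42.
Position 14 → stream B, term 7 = 42.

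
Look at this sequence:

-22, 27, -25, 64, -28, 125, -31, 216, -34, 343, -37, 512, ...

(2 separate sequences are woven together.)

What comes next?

-40

Odd-indexed and even-indexed terms follow separate rules.
Track A: -22, -25, -28, -31, -34, -37. Arithmetic with common difference −3.
Track B: 27, 64, 125, 216, 343, 512. Perfect cubes starting at 3³.
Position 13 falls in track A as its term 7, giving -40.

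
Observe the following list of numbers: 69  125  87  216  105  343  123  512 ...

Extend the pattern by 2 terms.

141, 729

The terms cycle through 2 interleaved subsequences.
Stream A = 69, 87, 105, 123: arithmetic, step +18.
Stream B = 125, 216, 343, 512: the cubes 5³, 6³, 7³, ….
Position 9 → stream A, term 5 = 141.
The 10th slot belongs to stream B; its 5th term is 729.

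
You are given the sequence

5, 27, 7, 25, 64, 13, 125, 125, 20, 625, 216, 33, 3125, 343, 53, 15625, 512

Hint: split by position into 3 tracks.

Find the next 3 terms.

Split by position mod 3: positions 1, 4, 7, … form one track, and each other residue class forms its own.
Track A is 5, 25, 125, 625, 3125, 15625, which is powers 5^1, 5^2, 5^3, ….
Track B is 27, 64, 125, 216, 343, 512, which is consecutive cubes n³ from n = 3.
Track C is 7, 13, 20, 33, 53, which is a Fibonacci-like recurrence a_n = a_{n-1} + a_{n-2}.
The 18th slot belongs to track C; its 6th term is 86.
Position 19 → track A, term 7 = 78125.
Position 20 → track B, term 7 = 729.

86, 78125, 729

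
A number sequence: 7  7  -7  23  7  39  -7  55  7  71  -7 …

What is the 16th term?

119

The terms cycle through 2 interleaved subsequences.
Track A = 7, -7, 7, -7, 7, -7: the oscillation 7·(−1)^(n+1).
Track B = 7, 23, 39, 55, 71: linear: a_n = -9 + 16·n.
Position 16 → track B, term 8 = 119.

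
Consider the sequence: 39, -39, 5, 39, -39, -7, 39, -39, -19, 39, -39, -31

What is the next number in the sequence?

39

Reading positions in blocks of 3 reveals the pattern AAB — 2 tracks woven together.
Track A: 39, -39, 39, -39, 39, -39, 39, -39 (oscillating between 39 and -39).
Track B: 5, -7, -19, -31 (arithmetic with common difference −12).
Position 13 → track A, term 9 = 39.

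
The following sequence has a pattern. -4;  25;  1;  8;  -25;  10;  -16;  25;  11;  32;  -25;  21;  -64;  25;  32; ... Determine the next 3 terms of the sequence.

Read the sequence 3 terms at a time; column i is its own pattern.
Stream A: -4, 8, -16, 32, -64 — geometric with ratio -2.
Stream B: 25, -25, 25, -25, 25 — oscillating between 25 and -25.
Stream C: 1, 10, 11, 21, 32 — Fibonacci-style (each term is the sum of the two before it).
Position 16 falls in stream A as its term 6, giving 128.
The 17th slot belongs to stream B; its 6th term is -25.
Position 18 falls in stream C as its term 6, giving 53.

128, -25, 53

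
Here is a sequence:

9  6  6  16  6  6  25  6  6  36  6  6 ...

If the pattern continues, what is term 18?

The slot pattern repeats as ABB (period 3), so there are 2 interleaved tracks.
Track A is 9, 16, 25, 36, which is consecutive squares n² from n = 3.
Track B is 6, 6, 6, 6, 6, 6, 6, 6, which is constant 6.
Position 18 → track B, term 12 = 6.

6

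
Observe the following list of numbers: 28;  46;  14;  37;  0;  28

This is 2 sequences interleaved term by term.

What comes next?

Positions 1, 3, 5, … form one subsequence and positions 2, 4, 6, … form another.
Track A: 28, 14, 0 — subtracting 14 each time.
Track B: 46, 37, 28 — arithmetic, step −9.
Position 7 falls in track A as its term 4, giving -14.

-14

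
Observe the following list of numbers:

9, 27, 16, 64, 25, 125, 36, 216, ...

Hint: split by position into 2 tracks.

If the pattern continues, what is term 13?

81

Positions 1, 3, 5, … form one subsequence and positions 2, 4, 6, … form another.
Stream A: 9, 16, 25, 36 — the squares 3², 4², 5², ….
Stream B: 27, 64, 125, 216 — perfect cubes starting at 3³.
Position 13 falls in stream A as its term 7, giving 81.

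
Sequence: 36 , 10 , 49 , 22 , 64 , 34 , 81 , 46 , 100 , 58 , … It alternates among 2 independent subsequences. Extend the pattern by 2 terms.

The terms cycle through 2 interleaved subsequences.
Track A: 36, 49, 64, 81, 100 — the squares 6², 7², 8², ….
Track B: 10, 22, 34, 46, 58 — adding 12 each time.
The 11th slot belongs to track A; its 6th term is 121.
Position 12 falls in track B as its term 6, giving 70.

121, 70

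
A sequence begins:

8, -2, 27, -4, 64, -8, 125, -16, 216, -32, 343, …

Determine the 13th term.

Positions 1, 3, 5, … form one subsequence and positions 2, 4, 6, … form another.
Track A: 8, 27, 64, 125, 216, 343 — perfect cubes starting at 2³.
Track B: -2, -4, -8, -16, -32 — geometric with ratio 2.
The 13th slot belongs to track A; its 7th term is 512.

512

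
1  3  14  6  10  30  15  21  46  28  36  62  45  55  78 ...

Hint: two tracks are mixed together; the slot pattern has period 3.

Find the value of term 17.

Positions follow the repeating pattern AAB; grouping by letter gives 2 tracks.
Stream A: 1, 3, 6, 10, 15, 21, 28, 36, 45, 55 — triangular numbers starting at T_1.
Stream B: 14, 30, 46, 62, 78 — arithmetic with common difference +16.
Term 17 comes from stream A (its 12th entry): 78.

78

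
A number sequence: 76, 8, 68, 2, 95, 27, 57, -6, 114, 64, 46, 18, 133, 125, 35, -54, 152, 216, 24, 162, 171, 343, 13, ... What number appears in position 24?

Read the sequence 4 terms at a time; column i is its own pattern.
Subsequence A is 76, 95, 114, 133, 152, 171, which is adding 19 each time.
Subsequence B is 8, 27, 64, 125, 216, 343, which is the cubes 2³, 3³, 4³, ….
Subsequence C is 68, 57, 46, 35, 24, 13, which is subtracting 11 each time.
Subsequence D is 2, -6, 18, -54, 162, which is a geometric progression (common ratio -3).
Term 24 comes from subsequence D (its 6th entry): -486.

-486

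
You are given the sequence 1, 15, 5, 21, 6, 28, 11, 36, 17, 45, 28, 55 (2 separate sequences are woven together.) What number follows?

Taking every 2nd term gives 2 separate tracks.
Subsequence A: 1, 5, 6, 11, 17, 28. Each term equals the sum of the previous two.
Subsequence B: 15, 21, 28, 36, 45, 55. Triangular numbers n(n+1)/2 for n = 5, 6, ….
Term 13 comes from subsequence A (its 7th entry): 45.

45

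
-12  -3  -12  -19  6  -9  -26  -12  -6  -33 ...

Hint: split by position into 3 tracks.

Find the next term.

Split by position mod 3 into 3 tracks.
Track A is -12, -19, -26, -33, which is linear: a_n = -5 − 7·n.
Track B is -3, 6, -12, which is geometric, ×-2 each step.
Track C is -12, -9, -6, which is arithmetic with common difference +3.
The 11th slot belongs to track B; its 4th term is 24.

24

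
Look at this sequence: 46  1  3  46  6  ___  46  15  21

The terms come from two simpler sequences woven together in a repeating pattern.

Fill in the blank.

10

Positions follow the repeating pattern ABB; grouping by letter gives 2 tracks.
Track A: 46, 46, 46 (always 46).
Track B: 1, 3, 6, ?, 15, 21 (the triangular numbers T_1, T_2, …).
Track B's pattern makes the blank 10.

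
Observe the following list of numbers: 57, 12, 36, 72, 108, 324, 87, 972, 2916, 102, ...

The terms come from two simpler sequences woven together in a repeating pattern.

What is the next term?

8748

The slot pattern repeats as ABB (period 3), so there are 2 interleaved tracks.
Stream A: 57, 72, 87, 102. Adding 15 each time.
Stream B: 12, 36, 108, 324, 972, 2916. Multiplying by 3 each time.
Position 11 → stream B, term 7 = 8748.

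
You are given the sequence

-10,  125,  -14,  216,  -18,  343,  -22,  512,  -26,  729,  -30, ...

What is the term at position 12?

1000

Odd-indexed and even-indexed terms follow separate rules.
Track A: -10, -14, -18, -22, -26, -30 (arithmetic with common difference −4).
Track B: 125, 216, 343, 512, 729 (perfect cubes starting at 5³).
Position 12 falls in track B as its term 6, giving 1000.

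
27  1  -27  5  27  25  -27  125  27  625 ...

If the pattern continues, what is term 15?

Taking every 2nd term gives 2 separate tracks.
Track A: 27, -27, 27, -27, 27 (oscillating between 27 and -27).
Track B: 1, 5, 25, 125, 625 (powers 5^0, 5^1, 5^2, …).
Position 15 falls in track A as its term 8, giving -27.

-27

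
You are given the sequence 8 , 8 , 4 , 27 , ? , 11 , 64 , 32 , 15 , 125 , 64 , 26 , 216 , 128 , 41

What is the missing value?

The terms cycle through 3 interleaved subsequences.
Track A: 8, 27, 64, 125, 216 — consecutive cubes n³ from n = 2.
Track B: 8, ?, 32, 64, 128 — powers of 2.
Track C: 4, 11, 15, 26, 41 — a Fibonacci-like recurrence a_n = a_{n-1} + a_{n-2}.
Filling track B at index 2 by its rule yields 16.

16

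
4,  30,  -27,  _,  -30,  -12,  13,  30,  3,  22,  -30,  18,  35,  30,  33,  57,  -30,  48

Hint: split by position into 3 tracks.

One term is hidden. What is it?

Taking every 3rd term gives 3 separate tracks.
Track A: 4, ?, 13, 22, 35, 57. Each term equals the sum of the previous two.
Track B: 30, -30, 30, -30, 30, -30. Oscillating between 30 and -30.
Track C: -27, -12, 3, 18, 33, 48. Arithmetic with common difference +15.
So the missing entry in track A is 9.

9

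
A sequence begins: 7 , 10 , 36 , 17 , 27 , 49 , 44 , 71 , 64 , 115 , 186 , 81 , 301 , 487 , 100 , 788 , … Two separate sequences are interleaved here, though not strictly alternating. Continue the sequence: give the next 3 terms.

Positions follow the repeating pattern AAB; grouping by letter gives 2 tracks.
Track A: 7, 10, 17, 27, 44, 71, 115, 186, 301, 487, 788. A Fibonacci-like recurrence a_n = a_{n-1} + a_{n-2}.
Track B: 36, 49, 64, 81, 100. Consecutive squares n² from n = 6.
Term 17 comes from track A (its 12th entry): 1275.
The 18th slot belongs to track B; its 6th term is 121.
Term 19 comes from track A (its 13th entry): 2063.

1275, 121, 2063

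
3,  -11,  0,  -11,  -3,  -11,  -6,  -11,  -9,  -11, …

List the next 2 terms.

Odd-indexed and even-indexed terms follow separate rules.
Stream A is 3, 0, -3, -6, -9, which is linear: a_n = 6 − 3·n.
Stream B is -11, -11, -11, -11, -11, which is constant -11.
Term 11 comes from stream A (its 6th entry): -12.
Position 12 falls in stream B as its term 6, giving -11.

-12, -11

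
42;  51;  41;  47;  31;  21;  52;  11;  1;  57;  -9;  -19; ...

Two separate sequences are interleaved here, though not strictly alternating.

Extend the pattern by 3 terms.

Positions follow the repeating pattern ABB; grouping by letter gives 2 tracks.
Track A: 42, 47, 52, 57 — arithmetic, step +5.
Track B: 51, 41, 31, 21, 11, 1, -9, -19 — arithmetic with common difference −10.
Position 13 falls in track A as its term 5, giving 62.
Term 14 comes from track B (its 9th entry): -29.
Position 15 → track B, term 10 = -39.

62, -29, -39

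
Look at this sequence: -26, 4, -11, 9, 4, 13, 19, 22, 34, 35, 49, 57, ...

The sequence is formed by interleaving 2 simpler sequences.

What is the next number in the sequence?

64

Odd-indexed and even-indexed terms follow separate rules.
Track A = -26, -11, 4, 19, 34, 49: linear: a_n = -41 + 15·n.
Track B = 4, 9, 13, 22, 35, 57: each term equals the sum of the previous two.
Position 13 falls in track A as its term 7, giving 64.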